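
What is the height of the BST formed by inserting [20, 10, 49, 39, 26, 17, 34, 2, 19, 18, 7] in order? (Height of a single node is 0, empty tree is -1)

Insertion order: [20, 10, 49, 39, 26, 17, 34, 2, 19, 18, 7]
Tree (level-order array): [20, 10, 49, 2, 17, 39, None, None, 7, None, 19, 26, None, None, None, 18, None, None, 34]
Compute height bottom-up (empty subtree = -1):
  height(7) = 1 + max(-1, -1) = 0
  height(2) = 1 + max(-1, 0) = 1
  height(18) = 1 + max(-1, -1) = 0
  height(19) = 1 + max(0, -1) = 1
  height(17) = 1 + max(-1, 1) = 2
  height(10) = 1 + max(1, 2) = 3
  height(34) = 1 + max(-1, -1) = 0
  height(26) = 1 + max(-1, 0) = 1
  height(39) = 1 + max(1, -1) = 2
  height(49) = 1 + max(2, -1) = 3
  height(20) = 1 + max(3, 3) = 4
Height = 4


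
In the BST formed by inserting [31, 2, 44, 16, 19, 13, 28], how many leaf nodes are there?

Tree built from: [31, 2, 44, 16, 19, 13, 28]
Tree (level-order array): [31, 2, 44, None, 16, None, None, 13, 19, None, None, None, 28]
Rule: A leaf has 0 children.
Per-node child counts:
  node 31: 2 child(ren)
  node 2: 1 child(ren)
  node 16: 2 child(ren)
  node 13: 0 child(ren)
  node 19: 1 child(ren)
  node 28: 0 child(ren)
  node 44: 0 child(ren)
Matching nodes: [13, 28, 44]
Count of leaf nodes: 3


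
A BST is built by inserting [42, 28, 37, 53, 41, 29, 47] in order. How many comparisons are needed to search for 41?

Search path for 41: 42 -> 28 -> 37 -> 41
Found: True
Comparisons: 4


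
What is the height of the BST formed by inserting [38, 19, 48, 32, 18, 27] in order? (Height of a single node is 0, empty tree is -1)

Insertion order: [38, 19, 48, 32, 18, 27]
Tree (level-order array): [38, 19, 48, 18, 32, None, None, None, None, 27]
Compute height bottom-up (empty subtree = -1):
  height(18) = 1 + max(-1, -1) = 0
  height(27) = 1 + max(-1, -1) = 0
  height(32) = 1 + max(0, -1) = 1
  height(19) = 1 + max(0, 1) = 2
  height(48) = 1 + max(-1, -1) = 0
  height(38) = 1 + max(2, 0) = 3
Height = 3


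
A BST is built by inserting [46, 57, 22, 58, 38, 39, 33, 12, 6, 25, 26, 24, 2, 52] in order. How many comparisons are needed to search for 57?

Search path for 57: 46 -> 57
Found: True
Comparisons: 2


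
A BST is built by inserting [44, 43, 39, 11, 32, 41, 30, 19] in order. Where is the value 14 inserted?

Starting tree (level order): [44, 43, None, 39, None, 11, 41, None, 32, None, None, 30, None, 19]
Insertion path: 44 -> 43 -> 39 -> 11 -> 32 -> 30 -> 19
Result: insert 14 as left child of 19
Final tree (level order): [44, 43, None, 39, None, 11, 41, None, 32, None, None, 30, None, 19, None, 14]


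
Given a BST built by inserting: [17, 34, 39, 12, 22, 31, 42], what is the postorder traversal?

Tree insertion order: [17, 34, 39, 12, 22, 31, 42]
Tree (level-order array): [17, 12, 34, None, None, 22, 39, None, 31, None, 42]
Postorder traversal: [12, 31, 22, 42, 39, 34, 17]


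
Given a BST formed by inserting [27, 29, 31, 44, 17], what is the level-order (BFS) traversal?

Tree insertion order: [27, 29, 31, 44, 17]
Tree (level-order array): [27, 17, 29, None, None, None, 31, None, 44]
BFS from the root, enqueuing left then right child of each popped node:
  queue [27] -> pop 27, enqueue [17, 29], visited so far: [27]
  queue [17, 29] -> pop 17, enqueue [none], visited so far: [27, 17]
  queue [29] -> pop 29, enqueue [31], visited so far: [27, 17, 29]
  queue [31] -> pop 31, enqueue [44], visited so far: [27, 17, 29, 31]
  queue [44] -> pop 44, enqueue [none], visited so far: [27, 17, 29, 31, 44]
Result: [27, 17, 29, 31, 44]


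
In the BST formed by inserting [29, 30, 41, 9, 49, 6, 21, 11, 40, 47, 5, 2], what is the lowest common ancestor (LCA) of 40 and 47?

Tree insertion order: [29, 30, 41, 9, 49, 6, 21, 11, 40, 47, 5, 2]
Tree (level-order array): [29, 9, 30, 6, 21, None, 41, 5, None, 11, None, 40, 49, 2, None, None, None, None, None, 47]
In a BST, the LCA of p=40, q=47 is the first node v on the
root-to-leaf path with p <= v <= q (go left if both < v, right if both > v).
Walk from root:
  at 29: both 40 and 47 > 29, go right
  at 30: both 40 and 47 > 30, go right
  at 41: 40 <= 41 <= 47, this is the LCA
LCA = 41


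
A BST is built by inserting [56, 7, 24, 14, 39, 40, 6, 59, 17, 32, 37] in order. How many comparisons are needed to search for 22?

Search path for 22: 56 -> 7 -> 24 -> 14 -> 17
Found: False
Comparisons: 5


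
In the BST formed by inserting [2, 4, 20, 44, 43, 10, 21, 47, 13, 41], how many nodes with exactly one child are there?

Tree built from: [2, 4, 20, 44, 43, 10, 21, 47, 13, 41]
Tree (level-order array): [2, None, 4, None, 20, 10, 44, None, 13, 43, 47, None, None, 21, None, None, None, None, 41]
Rule: These are nodes with exactly 1 non-null child.
Per-node child counts:
  node 2: 1 child(ren)
  node 4: 1 child(ren)
  node 20: 2 child(ren)
  node 10: 1 child(ren)
  node 13: 0 child(ren)
  node 44: 2 child(ren)
  node 43: 1 child(ren)
  node 21: 1 child(ren)
  node 41: 0 child(ren)
  node 47: 0 child(ren)
Matching nodes: [2, 4, 10, 43, 21]
Count of nodes with exactly one child: 5


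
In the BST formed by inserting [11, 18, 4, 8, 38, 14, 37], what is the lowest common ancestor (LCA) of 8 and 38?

Tree insertion order: [11, 18, 4, 8, 38, 14, 37]
Tree (level-order array): [11, 4, 18, None, 8, 14, 38, None, None, None, None, 37]
In a BST, the LCA of p=8, q=38 is the first node v on the
root-to-leaf path with p <= v <= q (go left if both < v, right if both > v).
Walk from root:
  at 11: 8 <= 11 <= 38, this is the LCA
LCA = 11


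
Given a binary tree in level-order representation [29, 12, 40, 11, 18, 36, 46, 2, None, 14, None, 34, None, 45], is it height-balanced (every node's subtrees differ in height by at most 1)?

Tree (level-order array): [29, 12, 40, 11, 18, 36, 46, 2, None, 14, None, 34, None, 45]
Definition: a tree is height-balanced if, at every node, |h(left) - h(right)| <= 1 (empty subtree has height -1).
Bottom-up per-node check:
  node 2: h_left=-1, h_right=-1, diff=0 [OK], height=0
  node 11: h_left=0, h_right=-1, diff=1 [OK], height=1
  node 14: h_left=-1, h_right=-1, diff=0 [OK], height=0
  node 18: h_left=0, h_right=-1, diff=1 [OK], height=1
  node 12: h_left=1, h_right=1, diff=0 [OK], height=2
  node 34: h_left=-1, h_right=-1, diff=0 [OK], height=0
  node 36: h_left=0, h_right=-1, diff=1 [OK], height=1
  node 45: h_left=-1, h_right=-1, diff=0 [OK], height=0
  node 46: h_left=0, h_right=-1, diff=1 [OK], height=1
  node 40: h_left=1, h_right=1, diff=0 [OK], height=2
  node 29: h_left=2, h_right=2, diff=0 [OK], height=3
All nodes satisfy the balance condition.
Result: Balanced


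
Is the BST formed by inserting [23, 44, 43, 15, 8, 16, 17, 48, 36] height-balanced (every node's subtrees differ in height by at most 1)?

Tree (level-order array): [23, 15, 44, 8, 16, 43, 48, None, None, None, 17, 36]
Definition: a tree is height-balanced if, at every node, |h(left) - h(right)| <= 1 (empty subtree has height -1).
Bottom-up per-node check:
  node 8: h_left=-1, h_right=-1, diff=0 [OK], height=0
  node 17: h_left=-1, h_right=-1, diff=0 [OK], height=0
  node 16: h_left=-1, h_right=0, diff=1 [OK], height=1
  node 15: h_left=0, h_right=1, diff=1 [OK], height=2
  node 36: h_left=-1, h_right=-1, diff=0 [OK], height=0
  node 43: h_left=0, h_right=-1, diff=1 [OK], height=1
  node 48: h_left=-1, h_right=-1, diff=0 [OK], height=0
  node 44: h_left=1, h_right=0, diff=1 [OK], height=2
  node 23: h_left=2, h_right=2, diff=0 [OK], height=3
All nodes satisfy the balance condition.
Result: Balanced


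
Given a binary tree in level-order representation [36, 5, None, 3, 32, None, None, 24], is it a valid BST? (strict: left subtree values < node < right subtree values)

Level-order array: [36, 5, None, 3, 32, None, None, 24]
Validate using subtree bounds (lo, hi): at each node, require lo < value < hi,
then recurse left with hi=value and right with lo=value.
Preorder trace (stopping at first violation):
  at node 36 with bounds (-inf, +inf): OK
  at node 5 with bounds (-inf, 36): OK
  at node 3 with bounds (-inf, 5): OK
  at node 32 with bounds (5, 36): OK
  at node 24 with bounds (5, 32): OK
No violation found at any node.
Result: Valid BST


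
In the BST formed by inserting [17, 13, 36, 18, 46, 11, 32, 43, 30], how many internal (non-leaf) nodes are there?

Tree built from: [17, 13, 36, 18, 46, 11, 32, 43, 30]
Tree (level-order array): [17, 13, 36, 11, None, 18, 46, None, None, None, 32, 43, None, 30]
Rule: An internal node has at least one child.
Per-node child counts:
  node 17: 2 child(ren)
  node 13: 1 child(ren)
  node 11: 0 child(ren)
  node 36: 2 child(ren)
  node 18: 1 child(ren)
  node 32: 1 child(ren)
  node 30: 0 child(ren)
  node 46: 1 child(ren)
  node 43: 0 child(ren)
Matching nodes: [17, 13, 36, 18, 32, 46]
Count of internal (non-leaf) nodes: 6


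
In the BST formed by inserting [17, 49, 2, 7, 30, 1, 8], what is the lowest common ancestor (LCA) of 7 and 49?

Tree insertion order: [17, 49, 2, 7, 30, 1, 8]
Tree (level-order array): [17, 2, 49, 1, 7, 30, None, None, None, None, 8]
In a BST, the LCA of p=7, q=49 is the first node v on the
root-to-leaf path with p <= v <= q (go left if both < v, right if both > v).
Walk from root:
  at 17: 7 <= 17 <= 49, this is the LCA
LCA = 17


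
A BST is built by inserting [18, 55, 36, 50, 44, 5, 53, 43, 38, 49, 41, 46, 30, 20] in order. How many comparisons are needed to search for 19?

Search path for 19: 18 -> 55 -> 36 -> 30 -> 20
Found: False
Comparisons: 5


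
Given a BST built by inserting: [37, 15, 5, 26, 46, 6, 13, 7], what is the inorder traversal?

Tree insertion order: [37, 15, 5, 26, 46, 6, 13, 7]
Tree (level-order array): [37, 15, 46, 5, 26, None, None, None, 6, None, None, None, 13, 7]
Inorder traversal: [5, 6, 7, 13, 15, 26, 37, 46]


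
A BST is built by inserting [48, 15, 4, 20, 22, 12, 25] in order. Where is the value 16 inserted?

Starting tree (level order): [48, 15, None, 4, 20, None, 12, None, 22, None, None, None, 25]
Insertion path: 48 -> 15 -> 20
Result: insert 16 as left child of 20
Final tree (level order): [48, 15, None, 4, 20, None, 12, 16, 22, None, None, None, None, None, 25]


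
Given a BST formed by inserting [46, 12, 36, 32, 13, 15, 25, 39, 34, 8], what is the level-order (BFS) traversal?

Tree insertion order: [46, 12, 36, 32, 13, 15, 25, 39, 34, 8]
Tree (level-order array): [46, 12, None, 8, 36, None, None, 32, 39, 13, 34, None, None, None, 15, None, None, None, 25]
BFS from the root, enqueuing left then right child of each popped node:
  queue [46] -> pop 46, enqueue [12], visited so far: [46]
  queue [12] -> pop 12, enqueue [8, 36], visited so far: [46, 12]
  queue [8, 36] -> pop 8, enqueue [none], visited so far: [46, 12, 8]
  queue [36] -> pop 36, enqueue [32, 39], visited so far: [46, 12, 8, 36]
  queue [32, 39] -> pop 32, enqueue [13, 34], visited so far: [46, 12, 8, 36, 32]
  queue [39, 13, 34] -> pop 39, enqueue [none], visited so far: [46, 12, 8, 36, 32, 39]
  queue [13, 34] -> pop 13, enqueue [15], visited so far: [46, 12, 8, 36, 32, 39, 13]
  queue [34, 15] -> pop 34, enqueue [none], visited so far: [46, 12, 8, 36, 32, 39, 13, 34]
  queue [15] -> pop 15, enqueue [25], visited so far: [46, 12, 8, 36, 32, 39, 13, 34, 15]
  queue [25] -> pop 25, enqueue [none], visited so far: [46, 12, 8, 36, 32, 39, 13, 34, 15, 25]
Result: [46, 12, 8, 36, 32, 39, 13, 34, 15, 25]


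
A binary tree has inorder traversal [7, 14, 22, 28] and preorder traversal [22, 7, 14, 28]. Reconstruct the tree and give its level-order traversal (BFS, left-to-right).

Inorder:  [7, 14, 22, 28]
Preorder: [22, 7, 14, 28]
Algorithm: preorder visits root first, so consume preorder in order;
for each root, split the current inorder slice at that value into
left-subtree inorder and right-subtree inorder, then recurse.
Recursive splits:
  root=22; inorder splits into left=[7, 14], right=[28]
  root=7; inorder splits into left=[], right=[14]
  root=14; inorder splits into left=[], right=[]
  root=28; inorder splits into left=[], right=[]
Reconstructed level-order: [22, 7, 28, 14]


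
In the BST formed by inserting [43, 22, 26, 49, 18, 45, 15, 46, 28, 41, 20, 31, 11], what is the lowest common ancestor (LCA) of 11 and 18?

Tree insertion order: [43, 22, 26, 49, 18, 45, 15, 46, 28, 41, 20, 31, 11]
Tree (level-order array): [43, 22, 49, 18, 26, 45, None, 15, 20, None, 28, None, 46, 11, None, None, None, None, 41, None, None, None, None, 31]
In a BST, the LCA of p=11, q=18 is the first node v on the
root-to-leaf path with p <= v <= q (go left if both < v, right if both > v).
Walk from root:
  at 43: both 11 and 18 < 43, go left
  at 22: both 11 and 18 < 22, go left
  at 18: 11 <= 18 <= 18, this is the LCA
LCA = 18


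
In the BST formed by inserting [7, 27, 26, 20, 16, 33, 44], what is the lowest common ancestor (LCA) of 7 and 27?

Tree insertion order: [7, 27, 26, 20, 16, 33, 44]
Tree (level-order array): [7, None, 27, 26, 33, 20, None, None, 44, 16]
In a BST, the LCA of p=7, q=27 is the first node v on the
root-to-leaf path with p <= v <= q (go left if both < v, right if both > v).
Walk from root:
  at 7: 7 <= 7 <= 27, this is the LCA
LCA = 7


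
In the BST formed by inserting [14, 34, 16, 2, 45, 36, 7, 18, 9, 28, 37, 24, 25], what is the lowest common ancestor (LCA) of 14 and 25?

Tree insertion order: [14, 34, 16, 2, 45, 36, 7, 18, 9, 28, 37, 24, 25]
Tree (level-order array): [14, 2, 34, None, 7, 16, 45, None, 9, None, 18, 36, None, None, None, None, 28, None, 37, 24, None, None, None, None, 25]
In a BST, the LCA of p=14, q=25 is the first node v on the
root-to-leaf path with p <= v <= q (go left if both < v, right if both > v).
Walk from root:
  at 14: 14 <= 14 <= 25, this is the LCA
LCA = 14


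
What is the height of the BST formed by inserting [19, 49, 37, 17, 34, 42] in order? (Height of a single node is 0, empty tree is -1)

Insertion order: [19, 49, 37, 17, 34, 42]
Tree (level-order array): [19, 17, 49, None, None, 37, None, 34, 42]
Compute height bottom-up (empty subtree = -1):
  height(17) = 1 + max(-1, -1) = 0
  height(34) = 1 + max(-1, -1) = 0
  height(42) = 1 + max(-1, -1) = 0
  height(37) = 1 + max(0, 0) = 1
  height(49) = 1 + max(1, -1) = 2
  height(19) = 1 + max(0, 2) = 3
Height = 3


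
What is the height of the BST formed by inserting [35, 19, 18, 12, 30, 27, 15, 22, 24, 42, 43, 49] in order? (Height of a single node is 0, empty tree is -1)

Insertion order: [35, 19, 18, 12, 30, 27, 15, 22, 24, 42, 43, 49]
Tree (level-order array): [35, 19, 42, 18, 30, None, 43, 12, None, 27, None, None, 49, None, 15, 22, None, None, None, None, None, None, 24]
Compute height bottom-up (empty subtree = -1):
  height(15) = 1 + max(-1, -1) = 0
  height(12) = 1 + max(-1, 0) = 1
  height(18) = 1 + max(1, -1) = 2
  height(24) = 1 + max(-1, -1) = 0
  height(22) = 1 + max(-1, 0) = 1
  height(27) = 1 + max(1, -1) = 2
  height(30) = 1 + max(2, -1) = 3
  height(19) = 1 + max(2, 3) = 4
  height(49) = 1 + max(-1, -1) = 0
  height(43) = 1 + max(-1, 0) = 1
  height(42) = 1 + max(-1, 1) = 2
  height(35) = 1 + max(4, 2) = 5
Height = 5


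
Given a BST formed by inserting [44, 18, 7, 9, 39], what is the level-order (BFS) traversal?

Tree insertion order: [44, 18, 7, 9, 39]
Tree (level-order array): [44, 18, None, 7, 39, None, 9]
BFS from the root, enqueuing left then right child of each popped node:
  queue [44] -> pop 44, enqueue [18], visited so far: [44]
  queue [18] -> pop 18, enqueue [7, 39], visited so far: [44, 18]
  queue [7, 39] -> pop 7, enqueue [9], visited so far: [44, 18, 7]
  queue [39, 9] -> pop 39, enqueue [none], visited so far: [44, 18, 7, 39]
  queue [9] -> pop 9, enqueue [none], visited so far: [44, 18, 7, 39, 9]
Result: [44, 18, 7, 39, 9]


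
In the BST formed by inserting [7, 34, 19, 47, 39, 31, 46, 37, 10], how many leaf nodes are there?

Tree built from: [7, 34, 19, 47, 39, 31, 46, 37, 10]
Tree (level-order array): [7, None, 34, 19, 47, 10, 31, 39, None, None, None, None, None, 37, 46]
Rule: A leaf has 0 children.
Per-node child counts:
  node 7: 1 child(ren)
  node 34: 2 child(ren)
  node 19: 2 child(ren)
  node 10: 0 child(ren)
  node 31: 0 child(ren)
  node 47: 1 child(ren)
  node 39: 2 child(ren)
  node 37: 0 child(ren)
  node 46: 0 child(ren)
Matching nodes: [10, 31, 37, 46]
Count of leaf nodes: 4


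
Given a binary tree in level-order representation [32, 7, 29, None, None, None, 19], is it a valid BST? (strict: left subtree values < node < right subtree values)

Level-order array: [32, 7, 29, None, None, None, 19]
Validate using subtree bounds (lo, hi): at each node, require lo < value < hi,
then recurse left with hi=value and right with lo=value.
Preorder trace (stopping at first violation):
  at node 32 with bounds (-inf, +inf): OK
  at node 7 with bounds (-inf, 32): OK
  at node 29 with bounds (32, +inf): VIOLATION
Node 29 violates its bound: not (32 < 29 < +inf).
Result: Not a valid BST


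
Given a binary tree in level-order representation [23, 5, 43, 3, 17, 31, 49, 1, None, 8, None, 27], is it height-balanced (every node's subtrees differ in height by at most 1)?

Tree (level-order array): [23, 5, 43, 3, 17, 31, 49, 1, None, 8, None, 27]
Definition: a tree is height-balanced if, at every node, |h(left) - h(right)| <= 1 (empty subtree has height -1).
Bottom-up per-node check:
  node 1: h_left=-1, h_right=-1, diff=0 [OK], height=0
  node 3: h_left=0, h_right=-1, diff=1 [OK], height=1
  node 8: h_left=-1, h_right=-1, diff=0 [OK], height=0
  node 17: h_left=0, h_right=-1, diff=1 [OK], height=1
  node 5: h_left=1, h_right=1, diff=0 [OK], height=2
  node 27: h_left=-1, h_right=-1, diff=0 [OK], height=0
  node 31: h_left=0, h_right=-1, diff=1 [OK], height=1
  node 49: h_left=-1, h_right=-1, diff=0 [OK], height=0
  node 43: h_left=1, h_right=0, diff=1 [OK], height=2
  node 23: h_left=2, h_right=2, diff=0 [OK], height=3
All nodes satisfy the balance condition.
Result: Balanced


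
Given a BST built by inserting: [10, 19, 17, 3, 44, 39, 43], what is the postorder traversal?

Tree insertion order: [10, 19, 17, 3, 44, 39, 43]
Tree (level-order array): [10, 3, 19, None, None, 17, 44, None, None, 39, None, None, 43]
Postorder traversal: [3, 17, 43, 39, 44, 19, 10]


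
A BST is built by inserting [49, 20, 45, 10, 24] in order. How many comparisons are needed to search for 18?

Search path for 18: 49 -> 20 -> 10
Found: False
Comparisons: 3


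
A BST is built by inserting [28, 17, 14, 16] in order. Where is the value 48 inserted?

Starting tree (level order): [28, 17, None, 14, None, None, 16]
Insertion path: 28
Result: insert 48 as right child of 28
Final tree (level order): [28, 17, 48, 14, None, None, None, None, 16]


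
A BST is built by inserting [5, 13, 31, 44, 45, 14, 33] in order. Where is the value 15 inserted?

Starting tree (level order): [5, None, 13, None, 31, 14, 44, None, None, 33, 45]
Insertion path: 5 -> 13 -> 31 -> 14
Result: insert 15 as right child of 14
Final tree (level order): [5, None, 13, None, 31, 14, 44, None, 15, 33, 45]


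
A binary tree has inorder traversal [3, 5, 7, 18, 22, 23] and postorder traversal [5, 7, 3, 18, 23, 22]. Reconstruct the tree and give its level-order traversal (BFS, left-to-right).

Inorder:   [3, 5, 7, 18, 22, 23]
Postorder: [5, 7, 3, 18, 23, 22]
Algorithm: postorder visits root last, so walk postorder right-to-left;
each value is the root of the current inorder slice — split it at that
value, recurse on the right subtree first, then the left.
Recursive splits:
  root=22; inorder splits into left=[3, 5, 7, 18], right=[23]
  root=23; inorder splits into left=[], right=[]
  root=18; inorder splits into left=[3, 5, 7], right=[]
  root=3; inorder splits into left=[], right=[5, 7]
  root=7; inorder splits into left=[5], right=[]
  root=5; inorder splits into left=[], right=[]
Reconstructed level-order: [22, 18, 23, 3, 7, 5]


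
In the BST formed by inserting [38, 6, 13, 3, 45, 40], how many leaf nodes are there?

Tree built from: [38, 6, 13, 3, 45, 40]
Tree (level-order array): [38, 6, 45, 3, 13, 40]
Rule: A leaf has 0 children.
Per-node child counts:
  node 38: 2 child(ren)
  node 6: 2 child(ren)
  node 3: 0 child(ren)
  node 13: 0 child(ren)
  node 45: 1 child(ren)
  node 40: 0 child(ren)
Matching nodes: [3, 13, 40]
Count of leaf nodes: 3


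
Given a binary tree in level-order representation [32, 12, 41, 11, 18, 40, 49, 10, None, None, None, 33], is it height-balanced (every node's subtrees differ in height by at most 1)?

Tree (level-order array): [32, 12, 41, 11, 18, 40, 49, 10, None, None, None, 33]
Definition: a tree is height-balanced if, at every node, |h(left) - h(right)| <= 1 (empty subtree has height -1).
Bottom-up per-node check:
  node 10: h_left=-1, h_right=-1, diff=0 [OK], height=0
  node 11: h_left=0, h_right=-1, diff=1 [OK], height=1
  node 18: h_left=-1, h_right=-1, diff=0 [OK], height=0
  node 12: h_left=1, h_right=0, diff=1 [OK], height=2
  node 33: h_left=-1, h_right=-1, diff=0 [OK], height=0
  node 40: h_left=0, h_right=-1, diff=1 [OK], height=1
  node 49: h_left=-1, h_right=-1, diff=0 [OK], height=0
  node 41: h_left=1, h_right=0, diff=1 [OK], height=2
  node 32: h_left=2, h_right=2, diff=0 [OK], height=3
All nodes satisfy the balance condition.
Result: Balanced


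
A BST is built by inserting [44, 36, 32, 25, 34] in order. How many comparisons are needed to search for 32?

Search path for 32: 44 -> 36 -> 32
Found: True
Comparisons: 3


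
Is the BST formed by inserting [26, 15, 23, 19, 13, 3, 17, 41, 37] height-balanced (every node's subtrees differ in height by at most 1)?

Tree (level-order array): [26, 15, 41, 13, 23, 37, None, 3, None, 19, None, None, None, None, None, 17]
Definition: a tree is height-balanced if, at every node, |h(left) - h(right)| <= 1 (empty subtree has height -1).
Bottom-up per-node check:
  node 3: h_left=-1, h_right=-1, diff=0 [OK], height=0
  node 13: h_left=0, h_right=-1, diff=1 [OK], height=1
  node 17: h_left=-1, h_right=-1, diff=0 [OK], height=0
  node 19: h_left=0, h_right=-1, diff=1 [OK], height=1
  node 23: h_left=1, h_right=-1, diff=2 [FAIL (|1--1|=2 > 1)], height=2
  node 15: h_left=1, h_right=2, diff=1 [OK], height=3
  node 37: h_left=-1, h_right=-1, diff=0 [OK], height=0
  node 41: h_left=0, h_right=-1, diff=1 [OK], height=1
  node 26: h_left=3, h_right=1, diff=2 [FAIL (|3-1|=2 > 1)], height=4
Node 23 violates the condition: |1 - -1| = 2 > 1.
Result: Not balanced


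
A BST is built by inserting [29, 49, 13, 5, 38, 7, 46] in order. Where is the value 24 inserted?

Starting tree (level order): [29, 13, 49, 5, None, 38, None, None, 7, None, 46]
Insertion path: 29 -> 13
Result: insert 24 as right child of 13
Final tree (level order): [29, 13, 49, 5, 24, 38, None, None, 7, None, None, None, 46]


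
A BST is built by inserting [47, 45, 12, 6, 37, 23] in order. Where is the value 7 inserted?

Starting tree (level order): [47, 45, None, 12, None, 6, 37, None, None, 23]
Insertion path: 47 -> 45 -> 12 -> 6
Result: insert 7 as right child of 6
Final tree (level order): [47, 45, None, 12, None, 6, 37, None, 7, 23]


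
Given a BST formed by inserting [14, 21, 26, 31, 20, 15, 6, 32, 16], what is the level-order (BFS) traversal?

Tree insertion order: [14, 21, 26, 31, 20, 15, 6, 32, 16]
Tree (level-order array): [14, 6, 21, None, None, 20, 26, 15, None, None, 31, None, 16, None, 32]
BFS from the root, enqueuing left then right child of each popped node:
  queue [14] -> pop 14, enqueue [6, 21], visited so far: [14]
  queue [6, 21] -> pop 6, enqueue [none], visited so far: [14, 6]
  queue [21] -> pop 21, enqueue [20, 26], visited so far: [14, 6, 21]
  queue [20, 26] -> pop 20, enqueue [15], visited so far: [14, 6, 21, 20]
  queue [26, 15] -> pop 26, enqueue [31], visited so far: [14, 6, 21, 20, 26]
  queue [15, 31] -> pop 15, enqueue [16], visited so far: [14, 6, 21, 20, 26, 15]
  queue [31, 16] -> pop 31, enqueue [32], visited so far: [14, 6, 21, 20, 26, 15, 31]
  queue [16, 32] -> pop 16, enqueue [none], visited so far: [14, 6, 21, 20, 26, 15, 31, 16]
  queue [32] -> pop 32, enqueue [none], visited so far: [14, 6, 21, 20, 26, 15, 31, 16, 32]
Result: [14, 6, 21, 20, 26, 15, 31, 16, 32]


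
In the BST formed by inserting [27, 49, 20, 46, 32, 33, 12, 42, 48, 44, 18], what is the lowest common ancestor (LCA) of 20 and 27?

Tree insertion order: [27, 49, 20, 46, 32, 33, 12, 42, 48, 44, 18]
Tree (level-order array): [27, 20, 49, 12, None, 46, None, None, 18, 32, 48, None, None, None, 33, None, None, None, 42, None, 44]
In a BST, the LCA of p=20, q=27 is the first node v on the
root-to-leaf path with p <= v <= q (go left if both < v, right if both > v).
Walk from root:
  at 27: 20 <= 27 <= 27, this is the LCA
LCA = 27


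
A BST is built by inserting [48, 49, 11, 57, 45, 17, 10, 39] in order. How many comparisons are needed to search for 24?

Search path for 24: 48 -> 11 -> 45 -> 17 -> 39
Found: False
Comparisons: 5


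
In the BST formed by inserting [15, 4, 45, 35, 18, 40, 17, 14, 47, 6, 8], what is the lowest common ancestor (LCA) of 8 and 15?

Tree insertion order: [15, 4, 45, 35, 18, 40, 17, 14, 47, 6, 8]
Tree (level-order array): [15, 4, 45, None, 14, 35, 47, 6, None, 18, 40, None, None, None, 8, 17]
In a BST, the LCA of p=8, q=15 is the first node v on the
root-to-leaf path with p <= v <= q (go left if both < v, right if both > v).
Walk from root:
  at 15: 8 <= 15 <= 15, this is the LCA
LCA = 15


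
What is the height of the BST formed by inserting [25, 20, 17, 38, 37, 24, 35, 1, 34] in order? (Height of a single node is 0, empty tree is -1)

Insertion order: [25, 20, 17, 38, 37, 24, 35, 1, 34]
Tree (level-order array): [25, 20, 38, 17, 24, 37, None, 1, None, None, None, 35, None, None, None, 34]
Compute height bottom-up (empty subtree = -1):
  height(1) = 1 + max(-1, -1) = 0
  height(17) = 1 + max(0, -1) = 1
  height(24) = 1 + max(-1, -1) = 0
  height(20) = 1 + max(1, 0) = 2
  height(34) = 1 + max(-1, -1) = 0
  height(35) = 1 + max(0, -1) = 1
  height(37) = 1 + max(1, -1) = 2
  height(38) = 1 + max(2, -1) = 3
  height(25) = 1 + max(2, 3) = 4
Height = 4


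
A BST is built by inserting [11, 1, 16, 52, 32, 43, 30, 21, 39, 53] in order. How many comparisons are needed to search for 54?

Search path for 54: 11 -> 16 -> 52 -> 53
Found: False
Comparisons: 4


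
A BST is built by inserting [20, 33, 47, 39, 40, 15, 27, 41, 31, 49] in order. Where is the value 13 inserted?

Starting tree (level order): [20, 15, 33, None, None, 27, 47, None, 31, 39, 49, None, None, None, 40, None, None, None, 41]
Insertion path: 20 -> 15
Result: insert 13 as left child of 15
Final tree (level order): [20, 15, 33, 13, None, 27, 47, None, None, None, 31, 39, 49, None, None, None, 40, None, None, None, 41]


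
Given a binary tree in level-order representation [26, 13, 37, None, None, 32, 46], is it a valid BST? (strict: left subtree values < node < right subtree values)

Level-order array: [26, 13, 37, None, None, 32, 46]
Validate using subtree bounds (lo, hi): at each node, require lo < value < hi,
then recurse left with hi=value and right with lo=value.
Preorder trace (stopping at first violation):
  at node 26 with bounds (-inf, +inf): OK
  at node 13 with bounds (-inf, 26): OK
  at node 37 with bounds (26, +inf): OK
  at node 32 with bounds (26, 37): OK
  at node 46 with bounds (37, +inf): OK
No violation found at any node.
Result: Valid BST


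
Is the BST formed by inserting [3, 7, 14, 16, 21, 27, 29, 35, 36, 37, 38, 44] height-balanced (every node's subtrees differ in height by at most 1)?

Tree (level-order array): [3, None, 7, None, 14, None, 16, None, 21, None, 27, None, 29, None, 35, None, 36, None, 37, None, 38, None, 44]
Definition: a tree is height-balanced if, at every node, |h(left) - h(right)| <= 1 (empty subtree has height -1).
Bottom-up per-node check:
  node 44: h_left=-1, h_right=-1, diff=0 [OK], height=0
  node 38: h_left=-1, h_right=0, diff=1 [OK], height=1
  node 37: h_left=-1, h_right=1, diff=2 [FAIL (|-1-1|=2 > 1)], height=2
  node 36: h_left=-1, h_right=2, diff=3 [FAIL (|-1-2|=3 > 1)], height=3
  node 35: h_left=-1, h_right=3, diff=4 [FAIL (|-1-3|=4 > 1)], height=4
  node 29: h_left=-1, h_right=4, diff=5 [FAIL (|-1-4|=5 > 1)], height=5
  node 27: h_left=-1, h_right=5, diff=6 [FAIL (|-1-5|=6 > 1)], height=6
  node 21: h_left=-1, h_right=6, diff=7 [FAIL (|-1-6|=7 > 1)], height=7
  node 16: h_left=-1, h_right=7, diff=8 [FAIL (|-1-7|=8 > 1)], height=8
  node 14: h_left=-1, h_right=8, diff=9 [FAIL (|-1-8|=9 > 1)], height=9
  node 7: h_left=-1, h_right=9, diff=10 [FAIL (|-1-9|=10 > 1)], height=10
  node 3: h_left=-1, h_right=10, diff=11 [FAIL (|-1-10|=11 > 1)], height=11
Node 37 violates the condition: |-1 - 1| = 2 > 1.
Result: Not balanced


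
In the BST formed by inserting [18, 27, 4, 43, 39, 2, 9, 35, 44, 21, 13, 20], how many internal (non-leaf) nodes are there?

Tree built from: [18, 27, 4, 43, 39, 2, 9, 35, 44, 21, 13, 20]
Tree (level-order array): [18, 4, 27, 2, 9, 21, 43, None, None, None, 13, 20, None, 39, 44, None, None, None, None, 35]
Rule: An internal node has at least one child.
Per-node child counts:
  node 18: 2 child(ren)
  node 4: 2 child(ren)
  node 2: 0 child(ren)
  node 9: 1 child(ren)
  node 13: 0 child(ren)
  node 27: 2 child(ren)
  node 21: 1 child(ren)
  node 20: 0 child(ren)
  node 43: 2 child(ren)
  node 39: 1 child(ren)
  node 35: 0 child(ren)
  node 44: 0 child(ren)
Matching nodes: [18, 4, 9, 27, 21, 43, 39]
Count of internal (non-leaf) nodes: 7


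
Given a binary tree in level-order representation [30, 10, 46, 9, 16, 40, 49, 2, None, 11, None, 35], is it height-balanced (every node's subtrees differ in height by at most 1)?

Tree (level-order array): [30, 10, 46, 9, 16, 40, 49, 2, None, 11, None, 35]
Definition: a tree is height-balanced if, at every node, |h(left) - h(right)| <= 1 (empty subtree has height -1).
Bottom-up per-node check:
  node 2: h_left=-1, h_right=-1, diff=0 [OK], height=0
  node 9: h_left=0, h_right=-1, diff=1 [OK], height=1
  node 11: h_left=-1, h_right=-1, diff=0 [OK], height=0
  node 16: h_left=0, h_right=-1, diff=1 [OK], height=1
  node 10: h_left=1, h_right=1, diff=0 [OK], height=2
  node 35: h_left=-1, h_right=-1, diff=0 [OK], height=0
  node 40: h_left=0, h_right=-1, diff=1 [OK], height=1
  node 49: h_left=-1, h_right=-1, diff=0 [OK], height=0
  node 46: h_left=1, h_right=0, diff=1 [OK], height=2
  node 30: h_left=2, h_right=2, diff=0 [OK], height=3
All nodes satisfy the balance condition.
Result: Balanced


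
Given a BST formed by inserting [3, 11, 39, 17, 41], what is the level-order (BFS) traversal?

Tree insertion order: [3, 11, 39, 17, 41]
Tree (level-order array): [3, None, 11, None, 39, 17, 41]
BFS from the root, enqueuing left then right child of each popped node:
  queue [3] -> pop 3, enqueue [11], visited so far: [3]
  queue [11] -> pop 11, enqueue [39], visited so far: [3, 11]
  queue [39] -> pop 39, enqueue [17, 41], visited so far: [3, 11, 39]
  queue [17, 41] -> pop 17, enqueue [none], visited so far: [3, 11, 39, 17]
  queue [41] -> pop 41, enqueue [none], visited so far: [3, 11, 39, 17, 41]
Result: [3, 11, 39, 17, 41]


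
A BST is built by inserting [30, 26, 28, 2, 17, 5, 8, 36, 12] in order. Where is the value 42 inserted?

Starting tree (level order): [30, 26, 36, 2, 28, None, None, None, 17, None, None, 5, None, None, 8, None, 12]
Insertion path: 30 -> 36
Result: insert 42 as right child of 36
Final tree (level order): [30, 26, 36, 2, 28, None, 42, None, 17, None, None, None, None, 5, None, None, 8, None, 12]


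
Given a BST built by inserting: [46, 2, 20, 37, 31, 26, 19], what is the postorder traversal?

Tree insertion order: [46, 2, 20, 37, 31, 26, 19]
Tree (level-order array): [46, 2, None, None, 20, 19, 37, None, None, 31, None, 26]
Postorder traversal: [19, 26, 31, 37, 20, 2, 46]


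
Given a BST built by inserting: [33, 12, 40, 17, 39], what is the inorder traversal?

Tree insertion order: [33, 12, 40, 17, 39]
Tree (level-order array): [33, 12, 40, None, 17, 39]
Inorder traversal: [12, 17, 33, 39, 40]


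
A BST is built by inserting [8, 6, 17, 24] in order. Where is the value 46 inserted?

Starting tree (level order): [8, 6, 17, None, None, None, 24]
Insertion path: 8 -> 17 -> 24
Result: insert 46 as right child of 24
Final tree (level order): [8, 6, 17, None, None, None, 24, None, 46]


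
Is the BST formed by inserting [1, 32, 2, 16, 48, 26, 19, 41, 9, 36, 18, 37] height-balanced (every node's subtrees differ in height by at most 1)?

Tree (level-order array): [1, None, 32, 2, 48, None, 16, 41, None, 9, 26, 36, None, None, None, 19, None, None, 37, 18]
Definition: a tree is height-balanced if, at every node, |h(left) - h(right)| <= 1 (empty subtree has height -1).
Bottom-up per-node check:
  node 9: h_left=-1, h_right=-1, diff=0 [OK], height=0
  node 18: h_left=-1, h_right=-1, diff=0 [OK], height=0
  node 19: h_left=0, h_right=-1, diff=1 [OK], height=1
  node 26: h_left=1, h_right=-1, diff=2 [FAIL (|1--1|=2 > 1)], height=2
  node 16: h_left=0, h_right=2, diff=2 [FAIL (|0-2|=2 > 1)], height=3
  node 2: h_left=-1, h_right=3, diff=4 [FAIL (|-1-3|=4 > 1)], height=4
  node 37: h_left=-1, h_right=-1, diff=0 [OK], height=0
  node 36: h_left=-1, h_right=0, diff=1 [OK], height=1
  node 41: h_left=1, h_right=-1, diff=2 [FAIL (|1--1|=2 > 1)], height=2
  node 48: h_left=2, h_right=-1, diff=3 [FAIL (|2--1|=3 > 1)], height=3
  node 32: h_left=4, h_right=3, diff=1 [OK], height=5
  node 1: h_left=-1, h_right=5, diff=6 [FAIL (|-1-5|=6 > 1)], height=6
Node 26 violates the condition: |1 - -1| = 2 > 1.
Result: Not balanced


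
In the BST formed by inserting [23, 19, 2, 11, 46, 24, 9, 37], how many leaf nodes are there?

Tree built from: [23, 19, 2, 11, 46, 24, 9, 37]
Tree (level-order array): [23, 19, 46, 2, None, 24, None, None, 11, None, 37, 9]
Rule: A leaf has 0 children.
Per-node child counts:
  node 23: 2 child(ren)
  node 19: 1 child(ren)
  node 2: 1 child(ren)
  node 11: 1 child(ren)
  node 9: 0 child(ren)
  node 46: 1 child(ren)
  node 24: 1 child(ren)
  node 37: 0 child(ren)
Matching nodes: [9, 37]
Count of leaf nodes: 2


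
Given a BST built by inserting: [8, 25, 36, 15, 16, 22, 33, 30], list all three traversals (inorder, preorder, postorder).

Tree insertion order: [8, 25, 36, 15, 16, 22, 33, 30]
Tree (level-order array): [8, None, 25, 15, 36, None, 16, 33, None, None, 22, 30]
Inorder (L, root, R): [8, 15, 16, 22, 25, 30, 33, 36]
Preorder (root, L, R): [8, 25, 15, 16, 22, 36, 33, 30]
Postorder (L, R, root): [22, 16, 15, 30, 33, 36, 25, 8]


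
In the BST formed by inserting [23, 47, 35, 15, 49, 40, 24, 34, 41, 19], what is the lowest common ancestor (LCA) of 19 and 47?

Tree insertion order: [23, 47, 35, 15, 49, 40, 24, 34, 41, 19]
Tree (level-order array): [23, 15, 47, None, 19, 35, 49, None, None, 24, 40, None, None, None, 34, None, 41]
In a BST, the LCA of p=19, q=47 is the first node v on the
root-to-leaf path with p <= v <= q (go left if both < v, right if both > v).
Walk from root:
  at 23: 19 <= 23 <= 47, this is the LCA
LCA = 23


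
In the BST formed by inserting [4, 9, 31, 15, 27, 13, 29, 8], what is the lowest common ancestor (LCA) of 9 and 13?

Tree insertion order: [4, 9, 31, 15, 27, 13, 29, 8]
Tree (level-order array): [4, None, 9, 8, 31, None, None, 15, None, 13, 27, None, None, None, 29]
In a BST, the LCA of p=9, q=13 is the first node v on the
root-to-leaf path with p <= v <= q (go left if both < v, right if both > v).
Walk from root:
  at 4: both 9 and 13 > 4, go right
  at 9: 9 <= 9 <= 13, this is the LCA
LCA = 9


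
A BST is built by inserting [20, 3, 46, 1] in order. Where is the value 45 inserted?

Starting tree (level order): [20, 3, 46, 1]
Insertion path: 20 -> 46
Result: insert 45 as left child of 46
Final tree (level order): [20, 3, 46, 1, None, 45]


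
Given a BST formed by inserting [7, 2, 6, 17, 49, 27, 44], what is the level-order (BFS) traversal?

Tree insertion order: [7, 2, 6, 17, 49, 27, 44]
Tree (level-order array): [7, 2, 17, None, 6, None, 49, None, None, 27, None, None, 44]
BFS from the root, enqueuing left then right child of each popped node:
  queue [7] -> pop 7, enqueue [2, 17], visited so far: [7]
  queue [2, 17] -> pop 2, enqueue [6], visited so far: [7, 2]
  queue [17, 6] -> pop 17, enqueue [49], visited so far: [7, 2, 17]
  queue [6, 49] -> pop 6, enqueue [none], visited so far: [7, 2, 17, 6]
  queue [49] -> pop 49, enqueue [27], visited so far: [7, 2, 17, 6, 49]
  queue [27] -> pop 27, enqueue [44], visited so far: [7, 2, 17, 6, 49, 27]
  queue [44] -> pop 44, enqueue [none], visited so far: [7, 2, 17, 6, 49, 27, 44]
Result: [7, 2, 17, 6, 49, 27, 44]


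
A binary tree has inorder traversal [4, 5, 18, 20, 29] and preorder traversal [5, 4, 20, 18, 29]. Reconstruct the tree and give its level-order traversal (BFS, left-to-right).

Inorder:  [4, 5, 18, 20, 29]
Preorder: [5, 4, 20, 18, 29]
Algorithm: preorder visits root first, so consume preorder in order;
for each root, split the current inorder slice at that value into
left-subtree inorder and right-subtree inorder, then recurse.
Recursive splits:
  root=5; inorder splits into left=[4], right=[18, 20, 29]
  root=4; inorder splits into left=[], right=[]
  root=20; inorder splits into left=[18], right=[29]
  root=18; inorder splits into left=[], right=[]
  root=29; inorder splits into left=[], right=[]
Reconstructed level-order: [5, 4, 20, 18, 29]


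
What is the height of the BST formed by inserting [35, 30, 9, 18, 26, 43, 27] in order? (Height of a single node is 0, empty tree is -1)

Insertion order: [35, 30, 9, 18, 26, 43, 27]
Tree (level-order array): [35, 30, 43, 9, None, None, None, None, 18, None, 26, None, 27]
Compute height bottom-up (empty subtree = -1):
  height(27) = 1 + max(-1, -1) = 0
  height(26) = 1 + max(-1, 0) = 1
  height(18) = 1 + max(-1, 1) = 2
  height(9) = 1 + max(-1, 2) = 3
  height(30) = 1 + max(3, -1) = 4
  height(43) = 1 + max(-1, -1) = 0
  height(35) = 1 + max(4, 0) = 5
Height = 5


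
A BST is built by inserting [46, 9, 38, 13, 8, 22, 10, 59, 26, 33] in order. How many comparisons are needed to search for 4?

Search path for 4: 46 -> 9 -> 8
Found: False
Comparisons: 3


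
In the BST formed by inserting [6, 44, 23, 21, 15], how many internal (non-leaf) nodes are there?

Tree built from: [6, 44, 23, 21, 15]
Tree (level-order array): [6, None, 44, 23, None, 21, None, 15]
Rule: An internal node has at least one child.
Per-node child counts:
  node 6: 1 child(ren)
  node 44: 1 child(ren)
  node 23: 1 child(ren)
  node 21: 1 child(ren)
  node 15: 0 child(ren)
Matching nodes: [6, 44, 23, 21]
Count of internal (non-leaf) nodes: 4


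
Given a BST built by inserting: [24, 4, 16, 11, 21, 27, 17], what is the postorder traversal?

Tree insertion order: [24, 4, 16, 11, 21, 27, 17]
Tree (level-order array): [24, 4, 27, None, 16, None, None, 11, 21, None, None, 17]
Postorder traversal: [11, 17, 21, 16, 4, 27, 24]


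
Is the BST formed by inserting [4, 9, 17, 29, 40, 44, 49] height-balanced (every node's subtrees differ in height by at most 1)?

Tree (level-order array): [4, None, 9, None, 17, None, 29, None, 40, None, 44, None, 49]
Definition: a tree is height-balanced if, at every node, |h(left) - h(right)| <= 1 (empty subtree has height -1).
Bottom-up per-node check:
  node 49: h_left=-1, h_right=-1, diff=0 [OK], height=0
  node 44: h_left=-1, h_right=0, diff=1 [OK], height=1
  node 40: h_left=-1, h_right=1, diff=2 [FAIL (|-1-1|=2 > 1)], height=2
  node 29: h_left=-1, h_right=2, diff=3 [FAIL (|-1-2|=3 > 1)], height=3
  node 17: h_left=-1, h_right=3, diff=4 [FAIL (|-1-3|=4 > 1)], height=4
  node 9: h_left=-1, h_right=4, diff=5 [FAIL (|-1-4|=5 > 1)], height=5
  node 4: h_left=-1, h_right=5, diff=6 [FAIL (|-1-5|=6 > 1)], height=6
Node 40 violates the condition: |-1 - 1| = 2 > 1.
Result: Not balanced


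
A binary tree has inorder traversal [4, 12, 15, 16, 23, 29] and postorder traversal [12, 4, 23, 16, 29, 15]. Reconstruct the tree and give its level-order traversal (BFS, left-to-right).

Inorder:   [4, 12, 15, 16, 23, 29]
Postorder: [12, 4, 23, 16, 29, 15]
Algorithm: postorder visits root last, so walk postorder right-to-left;
each value is the root of the current inorder slice — split it at that
value, recurse on the right subtree first, then the left.
Recursive splits:
  root=15; inorder splits into left=[4, 12], right=[16, 23, 29]
  root=29; inorder splits into left=[16, 23], right=[]
  root=16; inorder splits into left=[], right=[23]
  root=23; inorder splits into left=[], right=[]
  root=4; inorder splits into left=[], right=[12]
  root=12; inorder splits into left=[], right=[]
Reconstructed level-order: [15, 4, 29, 12, 16, 23]
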